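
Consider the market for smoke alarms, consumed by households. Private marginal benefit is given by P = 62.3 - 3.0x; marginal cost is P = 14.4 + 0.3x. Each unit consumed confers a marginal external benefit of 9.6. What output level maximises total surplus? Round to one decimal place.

Social marginal benefit = demand + MEB = 71.9 - 3.0x.
Set SMB = MC: 71.9 - 3.0x = 14.4 + 0.3x → x* = 17.4242.

x* = 17.4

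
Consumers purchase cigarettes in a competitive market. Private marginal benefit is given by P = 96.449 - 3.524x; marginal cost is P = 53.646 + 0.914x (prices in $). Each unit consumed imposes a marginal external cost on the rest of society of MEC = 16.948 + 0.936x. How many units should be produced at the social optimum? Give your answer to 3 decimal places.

Social marginal benefit = demand − MEC = 79.501 - 4.460x.
Set SMB = MC: 79.501 - 4.460x = 53.646 + 0.914x → x* = 4.8111.

x* = 4.811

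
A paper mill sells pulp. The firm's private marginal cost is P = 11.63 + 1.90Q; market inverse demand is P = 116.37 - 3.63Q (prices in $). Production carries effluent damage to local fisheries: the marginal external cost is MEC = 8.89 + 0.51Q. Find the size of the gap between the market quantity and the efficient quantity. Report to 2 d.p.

Market equilibrium (private): 11.63 + 1.90Q = 116.37 - 3.63Q → Q_m = 18.9403.
Social marginal cost = private MC + MEC = 20.52 + 2.41Q.
Set SMC = demand: 20.52 + 2.41Q = 116.37 - 3.63Q → Q* = 15.8692.
Gap = |18.9403 − 15.8692| = 3.0711.

3.07 units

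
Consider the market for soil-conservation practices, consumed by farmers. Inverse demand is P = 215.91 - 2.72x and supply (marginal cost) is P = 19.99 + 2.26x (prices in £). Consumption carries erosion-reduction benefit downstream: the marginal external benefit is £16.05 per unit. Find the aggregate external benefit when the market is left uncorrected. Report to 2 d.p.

£631.43

Market equilibrium (private): 19.99 + 2.26x = 215.91 - 2.72x → x_m = 39.3414.
Total external benefit = MEB × x_m = 16.05 × 39.3414 = 631.4295.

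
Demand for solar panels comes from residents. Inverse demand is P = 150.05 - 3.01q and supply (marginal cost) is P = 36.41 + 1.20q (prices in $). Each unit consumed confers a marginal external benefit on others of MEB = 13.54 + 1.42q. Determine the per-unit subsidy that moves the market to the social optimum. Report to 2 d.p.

Social marginal benefit = demand + MEB = 163.59 - 1.59q.
Set SMB = MC: 163.59 - 1.59q = 36.41 + 1.20q → q* = 45.5842.
The Pigouvian subsidy equals MEB at q*: 13.54 + 1.42×45.5842 = 78.2696.

subsidy = $78.27 per unit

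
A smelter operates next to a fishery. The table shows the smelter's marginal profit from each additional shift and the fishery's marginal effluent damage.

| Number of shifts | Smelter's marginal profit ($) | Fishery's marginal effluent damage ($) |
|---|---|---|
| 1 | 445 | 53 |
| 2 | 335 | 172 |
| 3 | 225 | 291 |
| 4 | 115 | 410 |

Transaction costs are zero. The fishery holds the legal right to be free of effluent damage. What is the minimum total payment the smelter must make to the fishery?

$225

Efficient level: marginal profit ≥ marginal effluent damage through level 2, so k* = 2.
With the fishery holding the right, the smelter must at least compensate total damage at k*: 53 + 172 = 225.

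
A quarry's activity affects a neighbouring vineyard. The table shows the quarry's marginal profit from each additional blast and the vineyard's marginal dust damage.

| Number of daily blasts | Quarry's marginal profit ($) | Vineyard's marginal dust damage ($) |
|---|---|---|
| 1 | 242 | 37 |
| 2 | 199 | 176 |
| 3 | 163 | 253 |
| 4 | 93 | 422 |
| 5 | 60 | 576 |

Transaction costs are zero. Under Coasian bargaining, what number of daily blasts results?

2

Bargaining reaches the level where marginal profit last exceeds marginal dust damage.
That holds through level 2 (199 ≥ 176) but not at 3 (163 < 253).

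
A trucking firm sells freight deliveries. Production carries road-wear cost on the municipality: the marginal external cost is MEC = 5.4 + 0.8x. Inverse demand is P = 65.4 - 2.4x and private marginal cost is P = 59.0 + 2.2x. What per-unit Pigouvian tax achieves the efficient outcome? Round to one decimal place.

tax = 5.5 per unit

Social marginal cost = private MC + MEC = 64.4 + 3.0x.
Set SMC = demand: 64.4 + 3.0x = 65.4 - 2.4x → x* = 0.1852.
The Pigouvian tax equals MEC at x*: 5.4 + 0.8×0.1852 = 5.5482.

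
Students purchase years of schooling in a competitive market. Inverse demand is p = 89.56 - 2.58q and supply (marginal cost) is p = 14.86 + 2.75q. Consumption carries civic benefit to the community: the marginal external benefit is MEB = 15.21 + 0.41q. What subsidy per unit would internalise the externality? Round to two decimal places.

Social marginal benefit = demand + MEB = 104.77 - 2.17q.
Set SMB = MC: 104.77 - 2.17q = 14.86 + 2.75q → q* = 18.2744.
The Pigouvian subsidy equals MEB at q*: 15.21 + 0.41×18.2744 = 22.7025.

subsidy = 22.70 per unit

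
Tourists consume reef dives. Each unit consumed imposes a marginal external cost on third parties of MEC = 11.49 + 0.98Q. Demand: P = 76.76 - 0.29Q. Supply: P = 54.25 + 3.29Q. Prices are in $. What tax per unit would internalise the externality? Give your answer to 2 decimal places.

Social marginal benefit = demand − MEC = 65.27 - 1.27Q.
Set SMB = MC: 65.27 - 1.27Q = 54.25 + 3.29Q → Q* = 2.4167.
The Pigouvian tax equals MEC at Q*: 11.49 + 0.98×2.4167 = 13.8584.

tax = $13.86 per unit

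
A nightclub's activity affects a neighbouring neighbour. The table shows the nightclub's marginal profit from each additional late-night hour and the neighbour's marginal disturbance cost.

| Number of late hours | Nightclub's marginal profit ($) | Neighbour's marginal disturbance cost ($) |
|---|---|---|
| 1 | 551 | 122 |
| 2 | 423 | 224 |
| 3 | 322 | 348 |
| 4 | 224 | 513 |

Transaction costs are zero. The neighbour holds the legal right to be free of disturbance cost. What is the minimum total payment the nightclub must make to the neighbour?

Efficient level: marginal profit ≥ marginal disturbance cost through level 2, so k* = 2.
With the neighbour holding the right, the nightclub must at least compensate total damage at k*: 122 + 224 = 346.

$346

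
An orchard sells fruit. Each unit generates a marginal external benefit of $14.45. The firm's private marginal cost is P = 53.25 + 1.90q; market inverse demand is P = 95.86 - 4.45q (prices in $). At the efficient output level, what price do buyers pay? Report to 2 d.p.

Social marginal cost = private MC − MEB = 38.80 + 1.90q.
Set SMC = demand: 38.80 + 1.90q = 95.86 - 4.45q → q* = 8.9858.
Consumer price on the demand curve at q*: 95.86 − 4.45×8.9858 = 55.8732.

P = $55.87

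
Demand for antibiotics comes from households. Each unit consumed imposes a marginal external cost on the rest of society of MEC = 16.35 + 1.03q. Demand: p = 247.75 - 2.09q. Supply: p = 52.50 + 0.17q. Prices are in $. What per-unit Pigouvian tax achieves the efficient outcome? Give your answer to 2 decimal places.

Social marginal benefit = demand − MEC = 231.40 - 3.12q.
Set SMB = MC: 231.40 - 3.12q = 52.50 + 0.17q → q* = 54.3769.
The Pigouvian tax equals MEC at q*: 16.35 + 1.03×54.3769 = 72.3582.

tax = $72.36 per unit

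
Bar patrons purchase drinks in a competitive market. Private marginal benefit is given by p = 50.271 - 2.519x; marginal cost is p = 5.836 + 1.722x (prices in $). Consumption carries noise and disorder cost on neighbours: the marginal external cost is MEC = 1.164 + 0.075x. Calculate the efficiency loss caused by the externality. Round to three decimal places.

DWL = $0.440

Market equilibrium (private): 5.836 + 1.722x = 50.271 - 2.519x → x_m = 10.4775.
Social marginal benefit = demand − MEC = 49.107 - 2.594x.
Set SMB = MC: 49.107 - 2.594x = 5.836 + 1.722x → x* = 10.0257.
The loss is the area between SMB and MC from x* to x_m; with linear curves that's a triangle of height MEC(x_m).
DWL = ½ × 0.4518 × 1.9498 = 0.4405.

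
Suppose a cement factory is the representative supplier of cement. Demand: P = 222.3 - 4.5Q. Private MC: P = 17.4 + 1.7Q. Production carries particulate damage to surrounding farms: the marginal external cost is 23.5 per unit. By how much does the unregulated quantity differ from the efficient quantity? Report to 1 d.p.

Market equilibrium (private): 17.4 + 1.7Q = 222.3 - 4.5Q → Q_m = 33.0484.
Social marginal cost = private MC + MEC = 40.9 + 1.7Q.
Set SMC = demand: 40.9 + 1.7Q = 222.3 - 4.5Q → Q* = 29.2581.
Gap = |33.0484 − 29.2581| = 3.7903.

3.8 units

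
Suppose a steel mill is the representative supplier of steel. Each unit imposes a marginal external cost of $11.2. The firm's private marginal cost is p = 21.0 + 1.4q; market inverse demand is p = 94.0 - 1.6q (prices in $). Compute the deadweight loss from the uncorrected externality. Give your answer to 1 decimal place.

DWL = $20.9

Market equilibrium (private): 21.0 + 1.4q = 94.0 - 1.6q → q_m = 24.3333.
Social marginal cost = private MC + MEC = 32.2 + 1.4q.
Set SMC = demand: 32.2 + 1.4q = 94.0 - 1.6q → q* = 20.6000.
Between q* and q_m the wedge SMC − demand runs linearly from 0 to MEC(q_m), so the loss is a triangle.
DWL = ½ × 3.7333 × 11.2000 = 20.9065.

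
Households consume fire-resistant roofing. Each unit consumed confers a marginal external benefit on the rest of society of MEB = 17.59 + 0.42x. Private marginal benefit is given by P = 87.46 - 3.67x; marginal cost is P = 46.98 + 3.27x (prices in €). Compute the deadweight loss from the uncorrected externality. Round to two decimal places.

DWL = €30.80

Market equilibrium (private): 46.98 + 3.27x = 87.46 - 3.67x → x_m = 5.8329.
Social marginal benefit = demand + MEB = 105.05 - 3.25x.
Set SMB = MC: 105.05 - 3.25x = 46.98 + 3.27x → x* = 8.9064.
The loss is the area between SMB and MC from x* to x_m; with linear curves that's a triangle of height MEB(x_m).
DWL = ½ × 3.0735 × 20.0398 = 30.7962.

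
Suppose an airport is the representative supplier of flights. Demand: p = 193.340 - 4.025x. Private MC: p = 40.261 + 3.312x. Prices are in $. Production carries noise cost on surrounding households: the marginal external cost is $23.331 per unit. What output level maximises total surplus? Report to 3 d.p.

Social marginal cost = private MC + MEC = 63.592 + 3.312x.
Set SMC = demand: 63.592 + 3.312x = 193.340 - 4.025x → x* = 17.6841.

x* = 17.684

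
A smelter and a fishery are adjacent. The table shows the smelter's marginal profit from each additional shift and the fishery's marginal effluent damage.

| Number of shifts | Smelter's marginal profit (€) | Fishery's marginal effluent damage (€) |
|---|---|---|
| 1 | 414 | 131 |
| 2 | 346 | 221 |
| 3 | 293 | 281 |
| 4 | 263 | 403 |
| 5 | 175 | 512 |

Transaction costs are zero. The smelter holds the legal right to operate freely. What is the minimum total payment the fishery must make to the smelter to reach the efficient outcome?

€438

Left alone the smelter would choose level 5 (marginal profit stays positive).
Efficient level: k* = 3 (marginal profit ≥ marginal effluent damage through 3).
The fishery must at least cover the smelter's forgone profit from cutting 5→3: 263 + 175 = 438.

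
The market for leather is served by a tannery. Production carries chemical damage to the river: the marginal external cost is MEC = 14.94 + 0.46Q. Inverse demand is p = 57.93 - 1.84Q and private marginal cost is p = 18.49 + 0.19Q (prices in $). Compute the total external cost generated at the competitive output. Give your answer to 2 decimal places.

$377.08

Market equilibrium (private): 18.49 + 0.19Q = 57.93 - 1.84Q → Q_m = 19.4286.
Total external cost = ∫₀^{Q_m} (14.94 + 0.46Q) dQ = 14.94×19.4286 + ½×0.46×19.4286² = 377.0815.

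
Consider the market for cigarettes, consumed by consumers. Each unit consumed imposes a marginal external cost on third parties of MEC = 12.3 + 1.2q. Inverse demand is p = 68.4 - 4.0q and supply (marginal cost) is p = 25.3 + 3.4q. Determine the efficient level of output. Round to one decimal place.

Social marginal benefit = demand − MEC = 56.1 - 5.2q.
Set SMB = MC: 56.1 - 5.2q = 25.3 + 3.4q → q* = 3.5814.

q* = 3.6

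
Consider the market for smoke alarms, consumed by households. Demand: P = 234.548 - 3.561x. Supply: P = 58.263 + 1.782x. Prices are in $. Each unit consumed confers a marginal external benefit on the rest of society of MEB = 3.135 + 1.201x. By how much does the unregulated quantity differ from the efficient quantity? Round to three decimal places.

Market equilibrium (private): 58.263 + 1.782x = 234.548 - 3.561x → x_m = 32.9936.
Social marginal benefit = demand + MEB = 237.683 - 2.360x.
Set SMB = MC: 237.683 - 2.360x = 58.263 + 1.782x → x* = 43.3172.
Gap = |32.9936 − 43.3172| = 10.3236.

10.324 units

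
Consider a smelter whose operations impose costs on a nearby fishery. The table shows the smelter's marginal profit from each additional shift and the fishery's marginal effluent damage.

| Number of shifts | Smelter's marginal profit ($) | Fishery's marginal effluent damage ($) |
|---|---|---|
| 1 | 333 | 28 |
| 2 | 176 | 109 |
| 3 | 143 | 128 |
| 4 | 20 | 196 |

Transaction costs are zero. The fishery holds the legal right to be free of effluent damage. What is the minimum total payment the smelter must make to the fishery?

$265

Efficient level: marginal profit ≥ marginal effluent damage through level 3, so k* = 3.
With the fishery holding the right, the smelter must at least compensate total damage at k*: 28 + 109 + 128 = 265.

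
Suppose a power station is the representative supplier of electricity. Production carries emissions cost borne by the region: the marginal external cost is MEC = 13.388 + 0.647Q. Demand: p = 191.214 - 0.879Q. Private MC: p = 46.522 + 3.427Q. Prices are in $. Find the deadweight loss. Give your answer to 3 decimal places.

Market equilibrium (private): 46.522 + 3.427Q = 191.214 - 0.879Q → Q_m = 33.6024.
Social marginal cost = private MC + MEC = 59.910 + 4.074Q.
Set SMC = demand: 59.910 + 4.074Q = 191.214 - 0.879Q → Q* = 26.5100.
Between Q* and Q_m the wedge SMC − demand runs linearly from 0 to MEC(Q_m), so the loss is a triangle.
DWL = ½ × 7.0924 × 35.1288 = 124.5738.

DWL = $124.574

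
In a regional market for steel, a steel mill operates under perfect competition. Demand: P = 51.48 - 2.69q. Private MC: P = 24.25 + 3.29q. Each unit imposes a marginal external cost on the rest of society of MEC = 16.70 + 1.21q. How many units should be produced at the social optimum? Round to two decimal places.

Social marginal cost = private MC + MEC = 40.95 + 4.50q.
Set SMC = demand: 40.95 + 4.50q = 51.48 - 2.69q → q* = 1.4645.

q* = 1.46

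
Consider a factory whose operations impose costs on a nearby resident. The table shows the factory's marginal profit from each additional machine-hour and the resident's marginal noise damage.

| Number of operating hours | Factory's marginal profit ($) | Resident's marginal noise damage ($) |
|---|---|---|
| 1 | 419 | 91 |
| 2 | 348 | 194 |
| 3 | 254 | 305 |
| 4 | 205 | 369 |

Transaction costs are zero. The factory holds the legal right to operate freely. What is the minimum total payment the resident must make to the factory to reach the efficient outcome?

$459

Left alone the factory would choose level 4 (marginal profit stays positive).
Efficient level: k* = 2 (marginal profit ≥ marginal noise damage through 2).
The resident must at least cover the factory's forgone profit from cutting 4→2: 254 + 205 = 459.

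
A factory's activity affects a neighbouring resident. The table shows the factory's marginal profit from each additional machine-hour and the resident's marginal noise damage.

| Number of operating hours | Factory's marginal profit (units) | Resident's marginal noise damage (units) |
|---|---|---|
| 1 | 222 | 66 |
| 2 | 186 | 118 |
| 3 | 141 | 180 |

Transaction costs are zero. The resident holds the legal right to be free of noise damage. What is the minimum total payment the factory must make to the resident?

Efficient level: marginal profit ≥ marginal noise damage through level 2, so k* = 2.
With the resident holding the right, the factory must at least compensate total damage at k*: 66 + 118 = 184.

184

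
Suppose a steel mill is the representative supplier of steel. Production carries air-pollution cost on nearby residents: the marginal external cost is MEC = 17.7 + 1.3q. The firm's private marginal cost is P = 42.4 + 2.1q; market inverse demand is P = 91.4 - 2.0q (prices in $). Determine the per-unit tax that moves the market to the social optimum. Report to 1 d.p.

tax = $25.2 per unit

Social marginal cost = private MC + MEC = 60.1 + 3.4q.
Set SMC = demand: 60.1 + 3.4q = 91.4 - 2.0q → q* = 5.7963.
The Pigouvian tax equals MEC at q*: 17.7 + 1.3×5.7963 = 25.2352.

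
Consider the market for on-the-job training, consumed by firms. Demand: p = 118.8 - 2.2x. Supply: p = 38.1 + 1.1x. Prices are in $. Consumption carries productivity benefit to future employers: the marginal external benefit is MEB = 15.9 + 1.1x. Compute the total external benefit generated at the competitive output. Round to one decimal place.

$717.7

Market equilibrium (private): 38.1 + 1.1x = 118.8 - 2.2x → x_m = 24.4545.
Total external benefit = ∫₀^{x_m} (15.9 + 1.1x) dx = 15.9×24.4545 + ½×1.1×24.4545² = 717.7390.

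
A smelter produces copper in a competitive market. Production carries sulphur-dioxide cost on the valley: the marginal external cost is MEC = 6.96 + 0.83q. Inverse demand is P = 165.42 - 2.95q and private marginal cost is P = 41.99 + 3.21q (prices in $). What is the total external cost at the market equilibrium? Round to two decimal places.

Market equilibrium (private): 41.99 + 3.21q = 165.42 - 2.95q → q_m = 20.0373.
Total external cost = ∫₀^{q_m} (6.96 + 0.83q) dq = 6.96×20.0373 + ½×0.83×20.0373² = 306.0794.

$306.08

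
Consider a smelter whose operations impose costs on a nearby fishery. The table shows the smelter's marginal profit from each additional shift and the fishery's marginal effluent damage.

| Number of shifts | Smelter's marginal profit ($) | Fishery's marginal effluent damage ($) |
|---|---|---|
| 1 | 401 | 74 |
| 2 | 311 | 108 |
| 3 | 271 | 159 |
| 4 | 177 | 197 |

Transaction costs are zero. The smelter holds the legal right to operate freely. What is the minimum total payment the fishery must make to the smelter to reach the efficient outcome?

$177

Left alone the smelter would choose level 4 (marginal profit stays positive).
Efficient level: k* = 3 (marginal profit ≥ marginal effluent damage through 3).
The fishery must at least cover the smelter's forgone profit from cutting 4→3: 177 = 177.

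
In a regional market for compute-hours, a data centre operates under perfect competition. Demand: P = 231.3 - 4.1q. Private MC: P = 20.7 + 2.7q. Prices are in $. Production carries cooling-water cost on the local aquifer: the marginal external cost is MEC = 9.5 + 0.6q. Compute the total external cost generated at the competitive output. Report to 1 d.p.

$582.0

Market equilibrium (private): 20.7 + 2.7q = 231.3 - 4.1q → q_m = 30.9706.
Total external cost = ∫₀^{q_m} (9.5 + 0.6q) dq = 9.5×30.9706 + ½×0.6×30.9706² = 581.9741.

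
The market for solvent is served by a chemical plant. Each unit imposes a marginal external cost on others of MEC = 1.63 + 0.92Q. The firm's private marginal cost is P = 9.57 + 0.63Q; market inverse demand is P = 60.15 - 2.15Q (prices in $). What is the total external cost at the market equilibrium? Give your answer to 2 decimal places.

Market equilibrium (private): 9.57 + 0.63Q = 60.15 - 2.15Q → Q_m = 18.1942.
Total external cost = ∫₀^{Q_m} (1.63 + 0.92Q) dQ = 1.63×18.1942 + ½×0.92×18.1942² = 181.9298.

$181.93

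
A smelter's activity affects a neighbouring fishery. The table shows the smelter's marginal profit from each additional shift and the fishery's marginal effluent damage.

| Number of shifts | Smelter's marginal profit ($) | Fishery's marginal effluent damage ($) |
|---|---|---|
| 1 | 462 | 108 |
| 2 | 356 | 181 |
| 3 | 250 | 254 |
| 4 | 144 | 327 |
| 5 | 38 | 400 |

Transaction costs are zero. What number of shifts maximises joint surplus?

2

Bargaining reaches the level where marginal profit last exceeds marginal effluent damage.
That holds through level 2 (356 ≥ 181) but not at 3 (250 < 254).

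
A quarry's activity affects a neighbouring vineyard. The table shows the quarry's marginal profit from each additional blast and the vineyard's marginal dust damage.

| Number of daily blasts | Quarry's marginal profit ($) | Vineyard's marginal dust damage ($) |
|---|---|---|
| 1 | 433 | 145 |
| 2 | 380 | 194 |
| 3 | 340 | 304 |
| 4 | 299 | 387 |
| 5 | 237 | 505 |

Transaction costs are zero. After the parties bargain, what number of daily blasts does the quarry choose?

3

Bargaining reaches the level where marginal profit last exceeds marginal dust damage.
That holds through level 3 (340 ≥ 304) but not at 4 (299 < 387).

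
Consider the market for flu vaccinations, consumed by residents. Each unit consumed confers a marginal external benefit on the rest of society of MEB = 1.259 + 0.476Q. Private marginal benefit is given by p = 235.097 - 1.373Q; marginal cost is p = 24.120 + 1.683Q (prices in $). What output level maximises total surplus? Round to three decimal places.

Social marginal benefit = demand + MEB = 236.356 - 0.897Q.
Set SMB = MC: 236.356 - 0.897Q = 24.120 + 1.683Q → Q* = 82.2620.

Q* = 82.262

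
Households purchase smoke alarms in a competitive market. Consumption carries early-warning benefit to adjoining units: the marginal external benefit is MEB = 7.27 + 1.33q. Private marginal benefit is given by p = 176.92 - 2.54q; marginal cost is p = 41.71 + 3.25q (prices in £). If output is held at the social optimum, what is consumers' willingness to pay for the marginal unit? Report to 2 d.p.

P = £95.78

Social marginal benefit = demand + MEB = 184.19 - 1.21q.
Set SMB = MC: 184.19 - 1.21q = 41.71 + 3.25q → q* = 31.9462.
Consumer price on the demand curve at q*: 176.92 − 2.54×31.9462 = 95.7767.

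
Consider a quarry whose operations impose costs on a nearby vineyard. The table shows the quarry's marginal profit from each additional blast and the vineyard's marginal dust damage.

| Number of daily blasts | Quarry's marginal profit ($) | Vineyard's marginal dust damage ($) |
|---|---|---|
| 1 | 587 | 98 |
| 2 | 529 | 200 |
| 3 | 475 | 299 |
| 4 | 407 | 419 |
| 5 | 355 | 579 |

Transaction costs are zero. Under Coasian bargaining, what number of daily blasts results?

Bargaining reaches the level where marginal profit last exceeds marginal dust damage.
That holds through level 3 (475 ≥ 299) but not at 4 (407 < 419).

3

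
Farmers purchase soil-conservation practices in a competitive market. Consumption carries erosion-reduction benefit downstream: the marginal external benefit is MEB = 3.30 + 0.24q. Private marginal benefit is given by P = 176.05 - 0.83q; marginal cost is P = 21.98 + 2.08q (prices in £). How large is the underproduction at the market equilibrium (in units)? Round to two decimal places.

Market equilibrium (private): 21.98 + 2.08q = 176.05 - 0.83q → q_m = 52.9450.
Social marginal benefit = demand + MEB = 179.35 - 0.59q.
Set SMB = MC: 179.35 - 0.59q = 21.98 + 2.08q → q* = 58.9401.
Gap = |52.9450 − 58.9401| = 5.9951.

6.00 units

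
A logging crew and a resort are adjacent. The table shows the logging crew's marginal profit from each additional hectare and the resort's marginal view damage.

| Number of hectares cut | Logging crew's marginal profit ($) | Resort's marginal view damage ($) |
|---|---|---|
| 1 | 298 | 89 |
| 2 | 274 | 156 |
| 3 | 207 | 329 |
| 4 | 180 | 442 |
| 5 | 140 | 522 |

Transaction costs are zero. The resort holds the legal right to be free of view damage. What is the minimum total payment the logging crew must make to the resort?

$245

Efficient level: marginal profit ≥ marginal view damage through level 2, so k* = 2.
With the resort holding the right, the logging crew must at least compensate total damage at k*: 89 + 156 = 245.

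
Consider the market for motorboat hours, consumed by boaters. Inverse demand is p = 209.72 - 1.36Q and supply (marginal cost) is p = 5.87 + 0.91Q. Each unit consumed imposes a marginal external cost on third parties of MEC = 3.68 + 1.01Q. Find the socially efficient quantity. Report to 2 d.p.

Social marginal benefit = demand − MEC = 206.04 - 2.37Q.
Set SMB = MC: 206.04 - 2.37Q = 5.87 + 0.91Q → Q* = 61.0274.

Q* = 61.03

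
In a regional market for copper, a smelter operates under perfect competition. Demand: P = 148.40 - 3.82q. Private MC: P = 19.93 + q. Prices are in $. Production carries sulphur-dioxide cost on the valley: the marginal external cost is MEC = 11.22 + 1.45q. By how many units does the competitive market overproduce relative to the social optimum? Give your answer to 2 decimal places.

7.95 units

Market equilibrium (private): 19.93 + q = 148.40 - 3.82q → q_m = 26.6535.
Social marginal cost = private MC + MEC = 31.15 + 2.45q.
Set SMC = demand: 31.15 + 2.45q = 148.40 - 3.82q → q* = 18.7002.
Gap = |26.6535 − 18.7002| = 7.9533.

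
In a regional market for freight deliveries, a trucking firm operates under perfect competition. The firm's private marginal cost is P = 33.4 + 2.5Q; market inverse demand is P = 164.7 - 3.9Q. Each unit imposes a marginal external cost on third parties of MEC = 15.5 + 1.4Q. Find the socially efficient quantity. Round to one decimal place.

Q* = 14.8

Social marginal cost = private MC + MEC = 48.9 + 3.9Q.
Set SMC = demand: 48.9 + 3.9Q = 164.7 - 3.9Q → Q* = 14.8462.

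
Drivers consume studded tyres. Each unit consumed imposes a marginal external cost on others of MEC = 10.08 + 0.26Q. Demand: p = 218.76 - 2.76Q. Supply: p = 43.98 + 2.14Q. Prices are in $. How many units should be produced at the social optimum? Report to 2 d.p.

Social marginal benefit = demand − MEC = 208.68 - 3.02Q.
Set SMB = MC: 208.68 - 3.02Q = 43.98 + 2.14Q → Q* = 31.9186.

Q* = 31.92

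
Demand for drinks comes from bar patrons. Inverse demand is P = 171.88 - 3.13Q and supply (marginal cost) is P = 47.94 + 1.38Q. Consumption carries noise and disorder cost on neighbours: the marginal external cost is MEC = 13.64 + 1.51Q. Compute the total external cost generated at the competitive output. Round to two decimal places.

Market equilibrium (private): 47.94 + 1.38Q = 171.88 - 3.13Q → Q_m = 27.4812.
Total external cost = ∫₀^{Q_m} (13.64 + 1.51Q) dQ = 13.64×27.4812 + ½×1.51×27.4812² = 945.0319.

945.03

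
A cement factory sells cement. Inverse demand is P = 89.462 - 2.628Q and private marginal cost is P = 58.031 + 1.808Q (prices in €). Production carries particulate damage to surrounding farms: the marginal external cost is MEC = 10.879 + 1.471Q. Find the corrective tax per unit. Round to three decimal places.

tax = €15.997 per unit

Social marginal cost = private MC + MEC = 68.910 + 3.279Q.
Set SMC = demand: 68.910 + 3.279Q = 89.462 - 2.628Q → Q* = 3.4793.
The Pigouvian tax equals MEC at Q*: 10.879 + 1.471×3.4793 = 15.9971.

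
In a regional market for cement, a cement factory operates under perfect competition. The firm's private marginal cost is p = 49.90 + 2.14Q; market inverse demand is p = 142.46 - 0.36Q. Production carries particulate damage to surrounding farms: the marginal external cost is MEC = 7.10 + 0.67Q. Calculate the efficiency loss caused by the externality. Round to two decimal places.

Market equilibrium (private): 49.90 + 2.14Q = 142.46 - 0.36Q → Q_m = 37.0240.
Social marginal cost = private MC + MEC = 57.00 + 2.81Q.
Set SMC = demand: 57.00 + 2.81Q = 142.46 - 0.36Q → Q* = 26.9590.
Height of the DWL triangle at Q_m is SMC(Q_m) − demand(Q_m) = MEC(Q_m) = 31.9061.
DWL = ½ × 10.0650 × 31.9061 = 160.5674.

DWL = 160.57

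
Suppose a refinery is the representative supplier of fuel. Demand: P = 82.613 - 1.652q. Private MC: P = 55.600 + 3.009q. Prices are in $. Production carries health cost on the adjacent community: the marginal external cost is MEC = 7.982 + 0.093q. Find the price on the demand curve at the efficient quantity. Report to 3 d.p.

P = $76.000

Social marginal cost = private MC + MEC = 63.582 + 3.102q.
Set SMC = demand: 63.582 + 3.102q = 82.613 - 1.652q → q* = 4.0032.
Consumer price on the demand curve at q*: 82.613 − 1.652×4.0032 = 75.9997.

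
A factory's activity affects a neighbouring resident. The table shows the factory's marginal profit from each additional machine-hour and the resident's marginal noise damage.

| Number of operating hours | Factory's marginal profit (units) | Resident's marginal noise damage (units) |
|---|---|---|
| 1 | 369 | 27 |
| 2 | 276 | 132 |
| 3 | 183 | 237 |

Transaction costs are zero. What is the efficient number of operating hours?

Bargaining reaches the level where marginal profit last exceeds marginal noise damage.
That holds through level 2 (276 ≥ 132) but not at 3 (183 < 237).

2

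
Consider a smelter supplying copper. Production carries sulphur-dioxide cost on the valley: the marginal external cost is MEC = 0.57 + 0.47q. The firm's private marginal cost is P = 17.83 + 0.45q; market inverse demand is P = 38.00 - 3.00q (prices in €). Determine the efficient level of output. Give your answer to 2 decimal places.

Social marginal cost = private MC + MEC = 18.40 + 0.92q.
Set SMC = demand: 18.40 + 0.92q = 38.00 - 3.00q → q* = 5.0000.

q* = 5.00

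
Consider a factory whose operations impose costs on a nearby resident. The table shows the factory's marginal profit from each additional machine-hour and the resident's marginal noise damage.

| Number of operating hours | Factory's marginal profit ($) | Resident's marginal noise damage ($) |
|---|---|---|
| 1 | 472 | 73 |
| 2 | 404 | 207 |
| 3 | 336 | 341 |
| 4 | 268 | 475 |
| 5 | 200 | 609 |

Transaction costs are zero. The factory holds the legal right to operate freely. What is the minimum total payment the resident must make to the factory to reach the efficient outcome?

Left alone the factory would choose level 5 (marginal profit stays positive).
Efficient level: k* = 2 (marginal profit ≥ marginal noise damage through 2).
The resident must at least cover the factory's forgone profit from cutting 5→2: 336 + 268 + 200 = 804.

$804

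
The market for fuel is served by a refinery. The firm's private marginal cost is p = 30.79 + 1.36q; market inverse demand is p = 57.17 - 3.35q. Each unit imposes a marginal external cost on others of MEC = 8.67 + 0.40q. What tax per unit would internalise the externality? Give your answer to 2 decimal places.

Social marginal cost = private MC + MEC = 39.46 + 1.76q.
Set SMC = demand: 39.46 + 1.76q = 57.17 - 3.35q → q* = 3.4658.
The Pigouvian tax equals MEC at q*: 8.67 + 0.40×3.4658 = 10.0563.

tax = 10.06 per unit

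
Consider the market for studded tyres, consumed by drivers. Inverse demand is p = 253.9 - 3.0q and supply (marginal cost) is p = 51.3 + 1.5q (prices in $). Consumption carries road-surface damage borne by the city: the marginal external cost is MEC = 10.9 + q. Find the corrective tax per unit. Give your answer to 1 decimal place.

tax = $45.8 per unit

Social marginal benefit = demand − MEC = 243.0 - 4.0q.
Set SMB = MC: 243.0 - 4.0q = 51.3 + 1.5q → q* = 34.8545.
The Pigouvian tax equals MEC at q*: 10.9 + 1.0×34.8545 = 45.7545.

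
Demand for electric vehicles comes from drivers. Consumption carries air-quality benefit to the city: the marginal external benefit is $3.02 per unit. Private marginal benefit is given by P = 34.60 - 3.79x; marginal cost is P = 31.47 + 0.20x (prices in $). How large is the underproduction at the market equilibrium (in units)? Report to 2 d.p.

0.76 units

Market equilibrium (private): 31.47 + 0.20x = 34.60 - 3.79x → x_m = 0.7845.
Social marginal benefit = demand + MEB = 37.62 - 3.79x.
Set SMB = MC: 37.62 - 3.79x = 31.47 + 0.20x → x* = 1.5414.
Gap = |0.7845 − 1.5414| = 0.7569.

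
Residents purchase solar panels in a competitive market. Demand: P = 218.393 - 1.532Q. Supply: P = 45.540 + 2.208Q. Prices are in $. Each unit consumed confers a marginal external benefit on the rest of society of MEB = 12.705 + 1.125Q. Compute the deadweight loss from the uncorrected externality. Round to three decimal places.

Market equilibrium (private): 45.540 + 2.208Q = 218.393 - 1.532Q → Q_m = 46.2174.
Social marginal benefit = demand + MEB = 231.098 - 0.407Q.
Set SMB = MC: 231.098 - 0.407Q = 45.540 + 2.208Q → Q* = 70.9591.
Between Q* and Q_m the wedge SMB − MC runs linearly from 0 to MEB(Q_m), so the loss is a triangle.
DWL = ½ × 24.7417 × 64.6996 = 800.3890.

DWL = $800.389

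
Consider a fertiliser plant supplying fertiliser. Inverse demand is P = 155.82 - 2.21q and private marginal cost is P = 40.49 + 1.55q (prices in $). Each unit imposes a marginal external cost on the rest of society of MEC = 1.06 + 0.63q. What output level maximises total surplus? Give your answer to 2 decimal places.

q* = 26.03

Social marginal cost = private MC + MEC = 41.55 + 2.18q.
Set SMC = demand: 41.55 + 2.18q = 155.82 - 2.21q → q* = 26.0296.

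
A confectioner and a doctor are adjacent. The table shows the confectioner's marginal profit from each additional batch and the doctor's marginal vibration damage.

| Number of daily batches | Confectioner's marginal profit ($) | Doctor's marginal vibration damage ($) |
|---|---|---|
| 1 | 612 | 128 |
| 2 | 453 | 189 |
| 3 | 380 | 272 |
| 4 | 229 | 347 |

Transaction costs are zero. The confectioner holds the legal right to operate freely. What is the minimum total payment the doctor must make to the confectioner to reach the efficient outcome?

Left alone the confectioner would choose level 4 (marginal profit stays positive).
Efficient level: k* = 3 (marginal profit ≥ marginal vibration damage through 3).
The doctor must at least cover the confectioner's forgone profit from cutting 4→3: 229 = 229.

$229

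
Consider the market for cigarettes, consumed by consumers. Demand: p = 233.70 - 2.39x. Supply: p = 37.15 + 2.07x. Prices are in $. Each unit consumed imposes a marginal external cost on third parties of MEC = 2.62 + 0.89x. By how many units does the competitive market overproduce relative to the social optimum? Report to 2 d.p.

Market equilibrium (private): 37.15 + 2.07x = 233.70 - 2.39x → x_m = 44.0695.
Social marginal benefit = demand − MEC = 231.08 - 3.28x.
Set SMB = MC: 231.08 - 3.28x = 37.15 + 2.07x → x* = 36.2486.
Gap = |44.0695 − 36.2486| = 7.8209.

7.82 units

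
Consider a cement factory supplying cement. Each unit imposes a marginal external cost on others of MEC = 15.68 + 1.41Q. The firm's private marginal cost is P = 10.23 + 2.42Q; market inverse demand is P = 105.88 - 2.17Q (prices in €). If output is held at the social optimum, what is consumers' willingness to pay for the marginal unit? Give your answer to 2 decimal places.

P = €76.96

Social marginal cost = private MC + MEC = 25.91 + 3.83Q.
Set SMC = demand: 25.91 + 3.83Q = 105.88 - 2.17Q → Q* = 13.3283.
Consumer price on the demand curve at Q*: 105.88 − 2.17×13.3283 = 76.9576.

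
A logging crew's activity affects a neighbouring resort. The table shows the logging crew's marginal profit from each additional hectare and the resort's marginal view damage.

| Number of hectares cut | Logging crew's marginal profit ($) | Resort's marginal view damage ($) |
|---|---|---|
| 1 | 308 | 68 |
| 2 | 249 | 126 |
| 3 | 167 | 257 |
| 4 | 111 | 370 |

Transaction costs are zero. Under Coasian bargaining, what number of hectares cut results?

2

Bargaining reaches the level where marginal profit last exceeds marginal view damage.
That holds through level 2 (249 ≥ 126) but not at 3 (167 < 257).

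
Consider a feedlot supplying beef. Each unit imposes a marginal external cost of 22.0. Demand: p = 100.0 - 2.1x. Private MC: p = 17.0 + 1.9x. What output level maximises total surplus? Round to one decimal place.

Social marginal cost = private MC + MEC = 39.0 + 1.9x.
Set SMC = demand: 39.0 + 1.9x = 100.0 - 2.1x → x* = 15.2500.

x* = 15.3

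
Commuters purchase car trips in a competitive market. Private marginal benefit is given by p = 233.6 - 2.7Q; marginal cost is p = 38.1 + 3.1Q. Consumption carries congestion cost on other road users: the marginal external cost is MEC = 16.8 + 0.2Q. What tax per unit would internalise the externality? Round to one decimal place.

Social marginal benefit = demand − MEC = 216.8 - 2.9Q.
Set SMB = MC: 216.8 - 2.9Q = 38.1 + 3.1Q → Q* = 29.7833.
The Pigouvian tax equals MEC at Q*: 16.8 + 0.2×29.7833 = 22.7567.

tax = 22.8 per unit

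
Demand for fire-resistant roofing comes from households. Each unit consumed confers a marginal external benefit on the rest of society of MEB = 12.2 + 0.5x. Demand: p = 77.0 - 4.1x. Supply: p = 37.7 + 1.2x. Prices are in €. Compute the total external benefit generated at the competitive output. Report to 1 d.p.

Market equilibrium (private): 37.7 + 1.2x = 77.0 - 4.1x → x_m = 7.4151.
Total external benefit = ∫₀^{x_m} (12.2 + 0.5x) dx = 12.2×7.4151 + ½×0.5×7.4151² = 104.2101.

€104.2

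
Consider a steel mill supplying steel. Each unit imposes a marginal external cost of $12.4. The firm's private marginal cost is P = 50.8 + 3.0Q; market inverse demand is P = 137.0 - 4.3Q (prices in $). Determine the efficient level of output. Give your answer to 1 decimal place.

Social marginal cost = private MC + MEC = 63.2 + 3.0Q.
Set SMC = demand: 63.2 + 3.0Q = 137.0 - 4.3Q → Q* = 10.1096.

Q* = 10.1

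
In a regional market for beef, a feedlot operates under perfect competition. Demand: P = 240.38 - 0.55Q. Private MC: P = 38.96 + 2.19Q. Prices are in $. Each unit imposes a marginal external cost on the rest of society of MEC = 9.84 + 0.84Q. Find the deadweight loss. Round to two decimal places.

Market equilibrium (private): 38.96 + 2.19Q = 240.38 - 0.55Q → Q_m = 73.5109.
Social marginal cost = private MC + MEC = 48.80 + 3.03Q.
Set SMC = demand: 48.80 + 3.03Q = 240.38 - 0.55Q → Q* = 53.5140.
The welfare-loss triangle has base |Q_m − Q*| and height MEC(Q_m) (the vertical gap between SMC and demand is zero at Q* and MEC at Q_m).
DWL = ½ × 19.9969 × 71.5892 = 715.7810.

DWL = $715.78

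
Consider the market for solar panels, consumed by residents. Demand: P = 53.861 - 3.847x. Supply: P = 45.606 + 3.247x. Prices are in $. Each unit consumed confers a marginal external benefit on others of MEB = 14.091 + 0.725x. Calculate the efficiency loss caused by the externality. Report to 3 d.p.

Market equilibrium (private): 45.606 + 3.247x = 53.861 - 3.847x → x_m = 1.1637.
Social marginal benefit = demand + MEB = 67.952 - 3.122x.
Set SMB = MC: 67.952 - 3.122x = 45.606 + 3.247x → x* = 3.5086.
Height of the DWL triangle at x_m is SMB(x_m) − MC(x_m) = MEB(x_m) = 14.9347.
DWL = ½ × 2.3449 × 14.9347 = 17.5102.

DWL = $17.510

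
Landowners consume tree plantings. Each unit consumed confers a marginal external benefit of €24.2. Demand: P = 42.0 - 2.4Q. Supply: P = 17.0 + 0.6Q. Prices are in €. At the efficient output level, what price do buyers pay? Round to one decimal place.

P = €2.6

Social marginal benefit = demand + MEB = 66.2 - 2.4Q.
Set SMB = MC: 66.2 - 2.4Q = 17.0 + 0.6Q → Q* = 16.4000.
Consumer price on the demand curve at Q*: 42.0 − 2.4×16.4000 = 2.6400.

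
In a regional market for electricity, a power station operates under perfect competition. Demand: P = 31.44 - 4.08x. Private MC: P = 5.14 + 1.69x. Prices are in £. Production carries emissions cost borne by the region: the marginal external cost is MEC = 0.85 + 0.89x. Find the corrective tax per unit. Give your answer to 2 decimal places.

Social marginal cost = private MC + MEC = 5.99 + 2.58x.
Set SMC = demand: 5.99 + 2.58x = 31.44 - 4.08x → x* = 3.8213.
The Pigouvian tax equals MEC at x*: 0.85 + 0.89×3.8213 = 4.2510.

tax = £4.25 per unit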